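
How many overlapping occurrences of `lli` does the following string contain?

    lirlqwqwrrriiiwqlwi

Sliding a length-3 window over the 19 characters (17 positions):
  (no match at any position)

0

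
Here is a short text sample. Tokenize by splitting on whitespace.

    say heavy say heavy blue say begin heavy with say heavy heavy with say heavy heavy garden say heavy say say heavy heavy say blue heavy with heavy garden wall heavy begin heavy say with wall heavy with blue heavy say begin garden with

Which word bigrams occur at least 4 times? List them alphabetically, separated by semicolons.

Bigram counts meeting the condition (at least 4 times):
  heavy say: 5
  heavy with: 4
  say heavy: 6

heavy say; heavy with; say heavy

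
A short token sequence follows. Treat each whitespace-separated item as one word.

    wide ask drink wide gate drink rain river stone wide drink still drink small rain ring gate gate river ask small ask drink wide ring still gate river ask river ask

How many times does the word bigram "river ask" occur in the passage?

3

Scanning the 30 overlapping bigram windows for "river ask":
  position 19–20: river ask
  position 28–29: river ask
  position 30–31: river ask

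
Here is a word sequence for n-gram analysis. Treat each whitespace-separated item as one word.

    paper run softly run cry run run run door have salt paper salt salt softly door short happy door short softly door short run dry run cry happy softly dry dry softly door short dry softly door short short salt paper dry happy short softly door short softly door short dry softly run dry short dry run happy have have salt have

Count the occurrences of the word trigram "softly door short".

6

Scanning the 60 overlapping trigram windows for "softly door short":
  position 15–17: softly door short
  position 21–23: softly door short
  position 32–34: softly door short
  position 36–38: softly door short
  position 45–47: softly door short
  position 48–50: softly door short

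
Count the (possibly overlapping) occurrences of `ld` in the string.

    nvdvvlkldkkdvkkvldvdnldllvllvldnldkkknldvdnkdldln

7

Sliding a length-2 window over the 49 characters (48 positions):
  position 8–9: ld
  position 17–18: ld
  position 22–23: ld
  position 30–31: ld
  position 33–34: ld
  position 39–40: ld
  position 46–47: ld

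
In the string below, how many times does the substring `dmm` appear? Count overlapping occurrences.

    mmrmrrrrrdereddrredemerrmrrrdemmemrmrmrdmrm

0

Sliding a length-3 window over the 43 characters (41 positions):
  (no match at any position)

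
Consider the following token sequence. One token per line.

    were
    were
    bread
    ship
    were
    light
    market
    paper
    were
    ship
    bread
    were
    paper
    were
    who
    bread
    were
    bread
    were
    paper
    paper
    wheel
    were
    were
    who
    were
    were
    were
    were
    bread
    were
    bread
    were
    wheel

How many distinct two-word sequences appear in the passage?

19

34 tokens → 33 bigram windows in total.
Repeated bigrams (each contributes count−1 duplicates):
  bread were: 5
  were were: 5
  were bread: 4
  paper were: 2
  were paper: 2
  were who: 2
14 duplicate windows → 33 − 14 = 19 distinct.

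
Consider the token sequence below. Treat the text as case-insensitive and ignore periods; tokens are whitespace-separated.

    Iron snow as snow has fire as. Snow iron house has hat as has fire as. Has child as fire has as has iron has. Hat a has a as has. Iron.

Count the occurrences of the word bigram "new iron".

Scanning the 31 overlapping bigram windows for "new iron":
  (none found)

0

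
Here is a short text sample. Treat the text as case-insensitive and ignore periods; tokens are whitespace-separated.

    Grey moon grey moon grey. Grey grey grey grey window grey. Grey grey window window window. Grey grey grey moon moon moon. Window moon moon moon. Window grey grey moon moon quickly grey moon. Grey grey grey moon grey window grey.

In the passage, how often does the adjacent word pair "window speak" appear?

0

Scanning the 40 overlapping bigram windows for "window speak":
  (none found)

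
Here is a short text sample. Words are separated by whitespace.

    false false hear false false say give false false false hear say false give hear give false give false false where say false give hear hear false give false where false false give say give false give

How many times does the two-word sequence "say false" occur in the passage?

Scanning the 36 overlapping bigram windows for "say false":
  position 12–13: say false
  position 22–23: say false

2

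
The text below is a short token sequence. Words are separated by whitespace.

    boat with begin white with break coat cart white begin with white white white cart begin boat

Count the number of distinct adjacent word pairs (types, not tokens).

15

17 tokens → 16 bigram windows in total.
Repeated bigrams (each contributes count−1 duplicates):
  white white: 2
1 duplicate windows → 16 − 1 = 15 distinct.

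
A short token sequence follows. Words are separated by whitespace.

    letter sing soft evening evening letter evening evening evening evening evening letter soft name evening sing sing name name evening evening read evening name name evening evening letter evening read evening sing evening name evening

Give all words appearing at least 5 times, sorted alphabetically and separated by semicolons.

Unigram counts meeting the condition (at least 5 times):
  evening: 17
  name: 6

evening; name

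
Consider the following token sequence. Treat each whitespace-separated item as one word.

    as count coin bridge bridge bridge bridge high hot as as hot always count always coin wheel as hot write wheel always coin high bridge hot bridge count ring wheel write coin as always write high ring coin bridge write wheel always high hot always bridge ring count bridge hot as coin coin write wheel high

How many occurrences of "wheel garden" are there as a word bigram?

0

Scanning the 55 overlapping bigram windows for "wheel garden":
  (none found)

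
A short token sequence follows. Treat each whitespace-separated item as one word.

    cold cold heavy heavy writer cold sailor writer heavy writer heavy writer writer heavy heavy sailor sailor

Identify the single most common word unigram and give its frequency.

Unigram frequencies (highest first):
  heavy: 6
  writer: 5
  cold: 3
  sailor: 3

"heavy", 6 times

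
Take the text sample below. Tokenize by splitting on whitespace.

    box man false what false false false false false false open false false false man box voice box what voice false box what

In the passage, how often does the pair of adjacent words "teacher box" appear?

Scanning the 22 overlapping bigram windows for "teacher box":
  (none found)

0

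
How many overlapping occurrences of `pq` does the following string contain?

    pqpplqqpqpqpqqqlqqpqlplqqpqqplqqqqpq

7

Sliding a length-2 window over the 36 characters (35 positions):
  position 1–2: pq
  position 8–9: pq
  position 10–11: pq
  position 12–13: pq
  position 19–20: pq
  position 26–27: pq
  position 35–36: pq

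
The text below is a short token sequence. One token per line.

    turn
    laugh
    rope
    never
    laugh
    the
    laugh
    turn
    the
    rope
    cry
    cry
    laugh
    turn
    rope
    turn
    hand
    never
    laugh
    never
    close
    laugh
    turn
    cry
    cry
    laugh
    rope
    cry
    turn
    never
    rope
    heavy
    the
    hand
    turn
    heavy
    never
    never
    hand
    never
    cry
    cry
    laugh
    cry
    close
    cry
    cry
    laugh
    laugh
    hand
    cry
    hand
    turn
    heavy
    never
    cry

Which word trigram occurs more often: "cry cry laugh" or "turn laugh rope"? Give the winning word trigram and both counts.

"cry cry laugh": 4 occurrences
"turn laugh rope": 1 occurrence

"cry cry laugh" (4 vs 1)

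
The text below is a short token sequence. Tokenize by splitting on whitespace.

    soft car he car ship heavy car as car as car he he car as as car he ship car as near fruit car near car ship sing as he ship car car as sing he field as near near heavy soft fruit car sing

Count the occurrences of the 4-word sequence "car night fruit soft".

0

Scanning the 42 overlapping 4-gram windows for "car night fruit soft":
  (none found)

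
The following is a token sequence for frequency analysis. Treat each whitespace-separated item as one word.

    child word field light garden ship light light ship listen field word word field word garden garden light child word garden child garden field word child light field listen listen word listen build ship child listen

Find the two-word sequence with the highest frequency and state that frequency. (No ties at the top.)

"field word", 3 times

Bigram frequencies (highest first):
  field word: 3
  child word: 2
  word field: 2
  word garden: 2
  field light: 1
  light garden: 1
  … (24 more, each ≤ 1)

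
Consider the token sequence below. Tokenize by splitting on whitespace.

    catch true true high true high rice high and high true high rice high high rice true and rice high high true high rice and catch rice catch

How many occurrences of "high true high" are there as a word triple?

Scanning the 26 overlapping trigram windows for "high true high":
  position 4–6: high true high
  position 10–12: high true high
  position 21–23: high true high

3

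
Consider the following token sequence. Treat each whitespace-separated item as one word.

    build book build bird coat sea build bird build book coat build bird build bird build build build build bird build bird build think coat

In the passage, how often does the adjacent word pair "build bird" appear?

6

Scanning the 24 overlapping bigram windows for "build bird":
  position 3–4: build bird
  position 7–8: build bird
  position 12–13: build bird
  position 14–15: build bird
  position 19–20: build bird
  position 21–22: build bird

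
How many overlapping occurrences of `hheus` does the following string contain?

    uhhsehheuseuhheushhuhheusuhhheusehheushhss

5

Sliding a length-5 window over the 42 characters (38 positions):
  position 6–10: hheus
  position 13–17: hheus
  position 21–25: hheus
  position 28–32: hheus
  position 34–38: hheus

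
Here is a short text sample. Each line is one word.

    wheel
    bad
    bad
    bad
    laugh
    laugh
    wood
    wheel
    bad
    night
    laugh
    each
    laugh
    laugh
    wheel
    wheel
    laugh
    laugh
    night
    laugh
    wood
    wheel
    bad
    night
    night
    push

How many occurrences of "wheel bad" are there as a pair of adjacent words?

3

Scanning the 25 overlapping bigram windows for "wheel bad":
  position 1–2: wheel bad
  position 8–9: wheel bad
  position 22–23: wheel bad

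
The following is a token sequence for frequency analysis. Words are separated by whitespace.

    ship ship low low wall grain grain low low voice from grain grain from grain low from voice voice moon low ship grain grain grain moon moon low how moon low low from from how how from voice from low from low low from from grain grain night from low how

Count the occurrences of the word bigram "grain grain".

Scanning the 50 overlapping bigram windows for "grain grain":
  position 6–7: grain grain
  position 12–13: grain grain
  position 23–24: grain grain
  position 24–25: grain grain
  position 46–47: grain grain

5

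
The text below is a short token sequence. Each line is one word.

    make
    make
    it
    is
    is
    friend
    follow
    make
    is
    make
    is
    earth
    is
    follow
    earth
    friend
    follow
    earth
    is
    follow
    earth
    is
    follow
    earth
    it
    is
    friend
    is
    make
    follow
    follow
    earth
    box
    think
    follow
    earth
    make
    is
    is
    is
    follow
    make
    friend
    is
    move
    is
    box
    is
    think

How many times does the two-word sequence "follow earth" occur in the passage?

Scanning the 48 overlapping bigram windows for "follow earth":
  position 14–15: follow earth
  position 17–18: follow earth
  position 20–21: follow earth
  position 23–24: follow earth
  position 31–32: follow earth
  position 35–36: follow earth

6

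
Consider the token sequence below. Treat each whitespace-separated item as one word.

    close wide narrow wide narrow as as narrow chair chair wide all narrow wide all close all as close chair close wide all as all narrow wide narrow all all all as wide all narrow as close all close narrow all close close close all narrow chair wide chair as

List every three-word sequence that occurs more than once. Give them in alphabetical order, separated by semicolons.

all narrow wide; narrow wide narrow; wide all narrow

Trigram counts meeting the condition (more than once):
  all narrow wide: 2
  narrow wide narrow: 2
  wide all narrow: 2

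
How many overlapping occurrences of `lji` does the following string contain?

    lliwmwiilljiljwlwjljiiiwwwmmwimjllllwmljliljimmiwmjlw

3

Sliding a length-3 window over the 53 characters (51 positions):
  position 10–12: lji
  position 19–21: lji
  position 43–45: lji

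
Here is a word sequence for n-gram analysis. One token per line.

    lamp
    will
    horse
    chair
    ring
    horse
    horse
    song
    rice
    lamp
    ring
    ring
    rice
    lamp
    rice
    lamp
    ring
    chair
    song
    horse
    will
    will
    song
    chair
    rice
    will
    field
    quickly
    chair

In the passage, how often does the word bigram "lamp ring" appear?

2

Scanning the 28 overlapping bigram windows for "lamp ring":
  position 10–11: lamp ring
  position 16–17: lamp ring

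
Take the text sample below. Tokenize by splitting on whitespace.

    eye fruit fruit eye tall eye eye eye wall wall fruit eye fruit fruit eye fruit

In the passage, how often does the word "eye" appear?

7

Scanning the 16 tokens for "eye":
  position 1: eye
  position 4: eye
  position 6: eye
  position 7: eye
  position 8: eye
  position 12: eye
  position 15: eye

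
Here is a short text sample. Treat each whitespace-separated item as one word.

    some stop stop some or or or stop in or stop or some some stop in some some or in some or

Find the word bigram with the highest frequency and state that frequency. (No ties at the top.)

Bigram frequencies (highest first):
  some or: 3
  some stop: 2
  or or: 2
  or stop: 2
  stop in: 2
  some some: 2
  … (7 more, each ≤ 2)

"some or", 3 times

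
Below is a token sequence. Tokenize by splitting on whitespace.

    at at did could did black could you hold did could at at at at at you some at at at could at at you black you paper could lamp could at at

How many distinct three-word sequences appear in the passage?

33 tokens → 31 trigram windows in total.
Repeated trigrams (each contributes count−1 duplicates):
  at at at: 4
  could at at: 3
  at at you: 2
6 duplicate windows → 31 − 6 = 25 distinct.

25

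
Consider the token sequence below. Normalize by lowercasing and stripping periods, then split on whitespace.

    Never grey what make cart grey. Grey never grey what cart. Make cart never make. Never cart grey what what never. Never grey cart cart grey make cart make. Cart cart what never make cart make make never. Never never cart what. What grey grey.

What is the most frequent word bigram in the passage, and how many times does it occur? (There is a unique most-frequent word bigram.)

Bigram frequencies (highest first):
  make cart: 5
  never grey: 3
  grey what: 3
  cart grey: 3
  cart make: 3
  never never: 3
  … (16 more, each ≤ 2)

"make cart", 5 times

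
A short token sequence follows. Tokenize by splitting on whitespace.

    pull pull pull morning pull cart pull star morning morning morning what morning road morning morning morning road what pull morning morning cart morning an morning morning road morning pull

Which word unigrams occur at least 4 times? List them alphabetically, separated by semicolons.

Unigram counts meeting the condition (at least 4 times):
  morning: 14
  pull: 7

morning; pull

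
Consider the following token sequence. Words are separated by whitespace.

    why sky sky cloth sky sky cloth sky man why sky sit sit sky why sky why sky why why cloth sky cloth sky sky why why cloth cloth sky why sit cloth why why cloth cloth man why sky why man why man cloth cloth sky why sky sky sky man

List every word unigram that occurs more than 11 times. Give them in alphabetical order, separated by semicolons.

sky; why

Unigram counts meeting the condition (more than 11 times):
  sky: 18
  why: 15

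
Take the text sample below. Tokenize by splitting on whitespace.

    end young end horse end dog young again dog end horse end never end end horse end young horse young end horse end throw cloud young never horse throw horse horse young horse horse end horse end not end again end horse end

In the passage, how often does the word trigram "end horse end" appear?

6

Scanning the 41 overlapping trigram windows for "end horse end":
  position 3–5: end horse end
  position 10–12: end horse end
  position 15–17: end horse end
  position 21–23: end horse end
  position 35–37: end horse end
  position 41–43: end horse end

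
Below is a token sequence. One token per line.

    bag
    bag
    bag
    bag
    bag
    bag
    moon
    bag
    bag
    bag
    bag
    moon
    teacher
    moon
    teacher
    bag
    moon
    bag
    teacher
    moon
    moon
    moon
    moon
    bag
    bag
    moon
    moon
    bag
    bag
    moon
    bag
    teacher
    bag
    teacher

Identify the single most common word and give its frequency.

"bag", 18 times

Unigram frequencies (highest first):
  bag: 18
  moon: 11
  teacher: 5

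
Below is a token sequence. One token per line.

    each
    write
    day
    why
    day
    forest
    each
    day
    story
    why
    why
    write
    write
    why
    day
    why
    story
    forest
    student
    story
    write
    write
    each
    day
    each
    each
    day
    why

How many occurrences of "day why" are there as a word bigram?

Scanning the 27 overlapping bigram windows for "day why":
  position 3–4: day why
  position 15–16: day why
  position 27–28: day why

3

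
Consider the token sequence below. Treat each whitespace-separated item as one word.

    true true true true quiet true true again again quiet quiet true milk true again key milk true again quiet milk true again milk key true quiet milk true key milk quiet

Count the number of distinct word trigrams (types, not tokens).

32 tokens → 30 trigram windows in total.
Repeated trigrams (each contributes count−1 duplicates):
  milk true again: 3
  quiet milk true: 2
  true true true: 2
4 duplicate windows → 30 − 4 = 26 distinct.

26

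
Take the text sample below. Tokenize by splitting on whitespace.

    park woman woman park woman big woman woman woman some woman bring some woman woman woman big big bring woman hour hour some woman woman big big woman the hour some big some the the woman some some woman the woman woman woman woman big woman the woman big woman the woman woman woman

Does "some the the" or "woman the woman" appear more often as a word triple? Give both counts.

"some the the": 1 occurrence
"woman the woman": 3 occurrences

"woman the woman" (3 vs 1)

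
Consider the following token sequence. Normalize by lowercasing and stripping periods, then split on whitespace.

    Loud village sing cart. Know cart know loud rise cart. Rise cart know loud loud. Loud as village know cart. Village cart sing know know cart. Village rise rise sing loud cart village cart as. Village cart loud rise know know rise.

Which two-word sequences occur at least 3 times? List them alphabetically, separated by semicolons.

cart know; cart village; know cart; village cart

Bigram counts meeting the condition (at least 3 times):
  cart know: 3
  cart village: 3
  know cart: 3
  village cart: 3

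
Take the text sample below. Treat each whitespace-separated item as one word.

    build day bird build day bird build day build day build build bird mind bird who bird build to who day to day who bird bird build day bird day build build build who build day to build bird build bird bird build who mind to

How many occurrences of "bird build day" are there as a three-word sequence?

Scanning the 44 overlapping trigram windows for "bird build day":
  position 3–5: bird build day
  position 6–8: bird build day
  position 26–28: bird build day

3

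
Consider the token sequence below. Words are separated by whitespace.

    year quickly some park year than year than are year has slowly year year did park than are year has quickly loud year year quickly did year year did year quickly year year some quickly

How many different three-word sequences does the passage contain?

30

35 tokens → 33 trigram windows in total.
Repeated trigrams (each contributes count−1 duplicates):
  are year has: 2
  than are year: 2
  year year did: 2
3 duplicate windows → 33 − 3 = 30 distinct.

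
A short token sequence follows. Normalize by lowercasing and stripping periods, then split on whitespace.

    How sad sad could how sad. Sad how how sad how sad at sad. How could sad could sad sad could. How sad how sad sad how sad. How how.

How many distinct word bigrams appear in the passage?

10

30 tokens → 29 bigram windows in total.
Repeated bigrams (each contributes count−1 duplicates):
  how sad: 7
  sad how: 6
  sad sad: 4
  sad could: 3
  could how: 2
  could sad: 2
  how how: 2
19 duplicate windows → 29 − 19 = 10 distinct.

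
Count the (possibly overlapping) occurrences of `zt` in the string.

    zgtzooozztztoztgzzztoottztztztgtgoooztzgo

8

Sliding a length-2 window over the 41 characters (40 positions):
  position 9–10: zt
  position 11–12: zt
  position 14–15: zt
  position 19–20: zt
  position 25–26: zt
  position 27–28: zt
  position 29–30: zt
  position 37–38: zt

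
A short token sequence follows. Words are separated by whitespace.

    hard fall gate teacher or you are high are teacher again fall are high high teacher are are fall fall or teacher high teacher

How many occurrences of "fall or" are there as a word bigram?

Scanning the 23 overlapping bigram windows for "fall or":
  position 20–21: fall or

1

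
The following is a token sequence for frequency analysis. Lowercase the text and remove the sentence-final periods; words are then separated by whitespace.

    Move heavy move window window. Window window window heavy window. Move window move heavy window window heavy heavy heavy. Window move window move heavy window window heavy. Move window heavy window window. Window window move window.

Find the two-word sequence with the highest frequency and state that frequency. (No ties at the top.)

Bigram frequencies (highest first):
  window window: 9
  move window: 5
  heavy window: 5
  window move: 5
  window heavy: 4
  move heavy: 3
  … (2 more, each ≤ 2)

"window window", 9 times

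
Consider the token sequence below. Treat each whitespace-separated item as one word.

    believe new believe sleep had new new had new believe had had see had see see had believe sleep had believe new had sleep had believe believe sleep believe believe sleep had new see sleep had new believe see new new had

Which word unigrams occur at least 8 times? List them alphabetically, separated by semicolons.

believe; had; new

Unigram counts meeting the condition (at least 8 times):
  believe: 10
  had: 12
  new: 9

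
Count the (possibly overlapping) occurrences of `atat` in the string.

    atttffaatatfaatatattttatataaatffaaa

Sliding a length-4 window over the 35 characters (32 positions):
  position 8–11: atat
  position 14–17: atat
  position 16–19: atat
  position 23–26: atat

4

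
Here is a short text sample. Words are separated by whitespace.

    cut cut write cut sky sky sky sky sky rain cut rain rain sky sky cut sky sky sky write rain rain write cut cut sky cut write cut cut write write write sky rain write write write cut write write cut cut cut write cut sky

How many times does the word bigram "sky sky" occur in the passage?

Scanning the 46 overlapping bigram windows for "sky sky":
  position 5–6: sky sky
  position 6–7: sky sky
  position 7–8: sky sky
  position 8–9: sky sky
  position 14–15: sky sky
  position 17–18: sky sky
  position 18–19: sky sky

7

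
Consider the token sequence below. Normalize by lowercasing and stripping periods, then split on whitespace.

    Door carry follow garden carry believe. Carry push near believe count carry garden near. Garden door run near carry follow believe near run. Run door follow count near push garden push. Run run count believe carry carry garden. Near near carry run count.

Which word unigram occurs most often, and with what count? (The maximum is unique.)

"carry", 8 times

Unigram frequencies (highest first):
  carry: 8
  near: 7
  run: 6
  garden: 5
  believe: 4
  count: 4
  … (3 more, each ≤ 3)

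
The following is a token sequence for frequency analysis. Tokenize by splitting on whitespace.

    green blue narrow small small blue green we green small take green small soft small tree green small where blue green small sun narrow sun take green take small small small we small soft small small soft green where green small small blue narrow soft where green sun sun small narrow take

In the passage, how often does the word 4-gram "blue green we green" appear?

1

Scanning the 49 overlapping 4-gram windows for "blue green we green":
  position 6–9: blue green we green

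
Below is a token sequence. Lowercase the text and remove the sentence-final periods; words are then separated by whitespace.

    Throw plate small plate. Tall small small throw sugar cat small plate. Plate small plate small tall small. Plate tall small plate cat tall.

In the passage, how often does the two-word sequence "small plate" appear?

Scanning the 23 overlapping bigram windows for "small plate":
  position 3–4: small plate
  position 11–12: small plate
  position 14–15: small plate
  position 18–19: small plate
  position 21–22: small plate

5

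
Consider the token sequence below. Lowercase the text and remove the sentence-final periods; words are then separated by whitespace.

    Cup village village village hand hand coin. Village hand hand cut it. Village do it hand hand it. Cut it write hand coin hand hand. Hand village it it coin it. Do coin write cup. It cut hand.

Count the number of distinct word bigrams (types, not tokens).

38 tokens → 37 bigram windows in total.
Repeated bigrams (each contributes count−1 duplicates):
  hand hand: 5
  cut it: 2
  hand coin: 2
  it cut: 2
  village hand: 2
  village village: 2
9 duplicate windows → 37 − 9 = 28 distinct.

28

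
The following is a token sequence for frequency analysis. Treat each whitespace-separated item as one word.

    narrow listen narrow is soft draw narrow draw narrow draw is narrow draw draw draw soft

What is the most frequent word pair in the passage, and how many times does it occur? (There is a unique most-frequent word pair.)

"narrow draw", 3 times

Bigram frequencies (highest first):
  narrow draw: 3
  draw narrow: 2
  draw draw: 2
  narrow listen: 1
  listen narrow: 1
  narrow is: 1
  … (5 more, each ≤ 1)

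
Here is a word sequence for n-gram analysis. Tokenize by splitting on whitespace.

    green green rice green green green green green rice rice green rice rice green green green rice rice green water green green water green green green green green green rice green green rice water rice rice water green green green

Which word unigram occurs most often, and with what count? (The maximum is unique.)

"green", 25 times

Unigram frequencies (highest first):
  green: 25
  rice: 11
  water: 4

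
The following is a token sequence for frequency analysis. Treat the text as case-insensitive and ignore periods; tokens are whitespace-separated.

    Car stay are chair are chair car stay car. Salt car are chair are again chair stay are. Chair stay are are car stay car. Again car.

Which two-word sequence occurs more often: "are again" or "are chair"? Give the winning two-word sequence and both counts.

"are again": 1 occurrence
"are chair": 4 occurrences

"are chair" (4 vs 1)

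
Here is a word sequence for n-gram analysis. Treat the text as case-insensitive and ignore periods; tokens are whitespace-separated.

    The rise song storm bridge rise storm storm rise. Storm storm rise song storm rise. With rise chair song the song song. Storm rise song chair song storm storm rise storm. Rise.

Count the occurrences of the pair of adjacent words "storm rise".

Scanning the 31 overlapping bigram windows for "storm rise":
  position 8–9: storm rise
  position 11–12: storm rise
  position 14–15: storm rise
  position 23–24: storm rise
  position 29–30: storm rise
  position 31–32: storm rise

6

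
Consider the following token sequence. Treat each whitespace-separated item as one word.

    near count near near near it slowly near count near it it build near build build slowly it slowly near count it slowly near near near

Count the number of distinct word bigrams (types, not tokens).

14

26 tokens → 25 bigram windows in total.
Repeated bigrams (each contributes count−1 duplicates):
  near near: 4
  it slowly: 3
  near count: 3
  slowly near: 3
  count near: 2
  near it: 2
11 duplicate windows → 25 − 11 = 14 distinct.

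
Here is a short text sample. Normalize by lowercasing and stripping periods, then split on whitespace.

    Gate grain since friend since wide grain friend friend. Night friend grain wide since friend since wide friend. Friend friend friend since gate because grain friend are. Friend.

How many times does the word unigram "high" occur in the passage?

0

Scanning the 28 tokens for "high":
  (none found)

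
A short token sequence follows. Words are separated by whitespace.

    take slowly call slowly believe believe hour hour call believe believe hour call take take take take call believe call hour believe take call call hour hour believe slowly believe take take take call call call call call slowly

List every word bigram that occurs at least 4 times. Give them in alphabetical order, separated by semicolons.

call call; take take

Bigram counts meeting the condition (at least 4 times):
  call call: 5
  take take: 5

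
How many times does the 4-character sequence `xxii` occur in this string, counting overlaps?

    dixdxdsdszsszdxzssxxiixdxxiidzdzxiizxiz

Sliding a length-4 window over the 39 characters (36 positions):
  position 19–22: xxii
  position 25–28: xxii

2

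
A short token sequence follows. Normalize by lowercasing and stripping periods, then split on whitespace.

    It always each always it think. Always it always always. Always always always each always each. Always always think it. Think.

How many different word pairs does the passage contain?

21 tokens → 20 bigram windows in total.
Repeated bigrams (each contributes count−1 duplicates):
  always always: 5
  always each: 3
  each always: 3
  always it: 2
  it always: 2
  it think: 2
11 duplicate windows → 20 − 11 = 9 distinct.

9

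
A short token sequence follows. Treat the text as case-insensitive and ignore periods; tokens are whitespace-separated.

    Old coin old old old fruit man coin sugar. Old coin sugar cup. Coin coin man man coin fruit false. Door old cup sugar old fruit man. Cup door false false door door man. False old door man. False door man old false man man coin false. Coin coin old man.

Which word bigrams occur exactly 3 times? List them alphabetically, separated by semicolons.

door man; false door; man coin

Bigram counts meeting the condition (exactly 3 times):
  door man: 3
  false door: 3
  man coin: 3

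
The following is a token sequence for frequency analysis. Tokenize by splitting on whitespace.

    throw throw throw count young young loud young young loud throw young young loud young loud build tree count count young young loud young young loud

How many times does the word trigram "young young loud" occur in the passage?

Scanning the 24 overlapping trigram windows for "young young loud":
  position 5–7: young young loud
  position 8–10: young young loud
  position 12–14: young young loud
  position 21–23: young young loud
  position 24–26: young young loud

5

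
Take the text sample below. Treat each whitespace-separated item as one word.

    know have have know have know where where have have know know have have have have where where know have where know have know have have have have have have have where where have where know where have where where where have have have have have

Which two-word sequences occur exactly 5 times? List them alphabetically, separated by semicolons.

Bigram counts meeting the condition (exactly 5 times):
  have where: 5
  where where: 5

have where; where where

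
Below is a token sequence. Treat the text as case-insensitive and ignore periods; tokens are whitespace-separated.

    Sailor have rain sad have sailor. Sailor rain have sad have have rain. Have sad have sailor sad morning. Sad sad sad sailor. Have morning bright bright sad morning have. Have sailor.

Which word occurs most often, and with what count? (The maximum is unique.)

Unigram frequencies (highest first):
  have: 10
  sad: 8
  sailor: 6
  rain: 3
  morning: 3
  bright: 2

"have", 10 times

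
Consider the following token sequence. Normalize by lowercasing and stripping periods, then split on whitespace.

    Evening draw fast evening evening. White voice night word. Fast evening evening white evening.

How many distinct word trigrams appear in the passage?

14 tokens → 12 trigram windows in total.
Repeated trigrams (each contributes count−1 duplicates):
  evening evening white: 2
  fast evening evening: 2
2 duplicate windows → 12 − 2 = 10 distinct.

10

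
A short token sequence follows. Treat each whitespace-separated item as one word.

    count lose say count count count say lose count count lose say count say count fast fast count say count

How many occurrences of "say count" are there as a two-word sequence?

Scanning the 19 overlapping bigram windows for "say count":
  position 3–4: say count
  position 12–13: say count
  position 14–15: say count
  position 19–20: say count

4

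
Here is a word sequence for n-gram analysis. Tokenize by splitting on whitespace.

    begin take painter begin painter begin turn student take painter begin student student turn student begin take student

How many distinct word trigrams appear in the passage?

15

18 tokens → 16 trigram windows in total.
Repeated trigrams (each contributes count−1 duplicates):
  take painter begin: 2
1 duplicate windows → 16 − 1 = 15 distinct.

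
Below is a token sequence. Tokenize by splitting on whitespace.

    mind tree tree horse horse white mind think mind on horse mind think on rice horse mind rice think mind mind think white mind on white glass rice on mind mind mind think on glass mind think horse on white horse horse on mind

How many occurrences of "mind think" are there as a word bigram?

Scanning the 43 overlapping bigram windows for "mind think":
  position 7–8: mind think
  position 12–13: mind think
  position 21–22: mind think
  position 32–33: mind think
  position 36–37: mind think

5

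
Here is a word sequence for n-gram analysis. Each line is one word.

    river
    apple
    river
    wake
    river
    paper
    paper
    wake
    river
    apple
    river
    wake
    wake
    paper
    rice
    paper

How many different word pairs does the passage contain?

11

16 tokens → 15 bigram windows in total.
Repeated bigrams (each contributes count−1 duplicates):
  apple river: 2
  river apple: 2
  river wake: 2
  wake river: 2
4 duplicate windows → 15 − 4 = 11 distinct.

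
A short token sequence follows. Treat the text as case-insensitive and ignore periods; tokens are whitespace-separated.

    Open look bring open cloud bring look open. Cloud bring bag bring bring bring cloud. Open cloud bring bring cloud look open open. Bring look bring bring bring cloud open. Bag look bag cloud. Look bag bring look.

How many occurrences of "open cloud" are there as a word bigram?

3

Scanning the 37 overlapping bigram windows for "open cloud":
  position 4–5: open cloud
  position 8–9: open cloud
  position 16–17: open cloud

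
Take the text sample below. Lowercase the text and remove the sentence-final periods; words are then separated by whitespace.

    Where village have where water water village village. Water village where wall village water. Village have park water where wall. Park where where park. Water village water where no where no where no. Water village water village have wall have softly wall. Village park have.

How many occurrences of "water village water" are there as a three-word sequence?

2

Scanning the 43 overlapping trigram windows for "water village water":
  position 25–27: water village water
  position 34–36: water village water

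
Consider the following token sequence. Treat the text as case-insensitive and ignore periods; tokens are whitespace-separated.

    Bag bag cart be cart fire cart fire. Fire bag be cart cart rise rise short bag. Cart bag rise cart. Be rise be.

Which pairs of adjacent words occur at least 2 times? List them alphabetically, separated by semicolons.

Bigram counts meeting the condition (at least 2 times):
  bag cart: 2
  be cart: 2
  cart be: 2
  cart fire: 2

bag cart; be cart; cart be; cart fire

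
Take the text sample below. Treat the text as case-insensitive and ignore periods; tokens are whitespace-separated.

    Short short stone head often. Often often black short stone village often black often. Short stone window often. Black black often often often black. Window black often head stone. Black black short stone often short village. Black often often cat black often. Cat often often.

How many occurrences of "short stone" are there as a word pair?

Scanning the 44 overlapping bigram windows for "short stone":
  position 2–3: short stone
  position 9–10: short stone
  position 15–16: short stone
  position 32–33: short stone

4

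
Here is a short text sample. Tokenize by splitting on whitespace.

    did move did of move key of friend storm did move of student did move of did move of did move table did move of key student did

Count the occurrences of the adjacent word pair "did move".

6

Scanning the 27 overlapping bigram windows for "did move":
  position 1–2: did move
  position 10–11: did move
  position 14–15: did move
  position 17–18: did move
  position 20–21: did move
  position 23–24: did move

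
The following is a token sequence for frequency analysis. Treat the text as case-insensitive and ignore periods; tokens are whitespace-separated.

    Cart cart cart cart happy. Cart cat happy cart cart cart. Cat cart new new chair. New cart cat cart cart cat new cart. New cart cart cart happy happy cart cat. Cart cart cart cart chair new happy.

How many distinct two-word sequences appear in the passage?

15

39 tokens → 38 bigram windows in total.
Repeated bigrams (each contributes count−1 duplicates):
  cart cart: 11
  cart cat: 5
  cat cart: 3
  happy cart: 3
  new cart: 3
  cart happy: 2
  cart new: 2
  chair new: 2
23 duplicate windows → 38 − 23 = 15 distinct.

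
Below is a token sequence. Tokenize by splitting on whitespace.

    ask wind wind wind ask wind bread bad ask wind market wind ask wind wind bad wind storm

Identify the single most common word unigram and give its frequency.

"wind", 9 times

Unigram frequencies (highest first):
  wind: 9
  ask: 4
  bad: 2
  bread: 1
  market: 1
  storm: 1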